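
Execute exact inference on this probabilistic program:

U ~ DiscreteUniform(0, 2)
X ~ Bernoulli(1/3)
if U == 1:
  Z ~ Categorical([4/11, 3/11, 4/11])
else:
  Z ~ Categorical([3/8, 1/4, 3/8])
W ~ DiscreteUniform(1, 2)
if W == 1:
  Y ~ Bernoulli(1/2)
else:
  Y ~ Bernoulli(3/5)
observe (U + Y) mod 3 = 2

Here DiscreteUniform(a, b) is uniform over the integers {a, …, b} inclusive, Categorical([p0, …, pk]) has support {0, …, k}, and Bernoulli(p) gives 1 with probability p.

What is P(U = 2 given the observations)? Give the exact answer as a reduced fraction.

Enumerate traces; 24 have nonzero weight after conditioning:
  (U=1, X=0, Z=0, W=1, Y=1) weight 2/99
  (U=1, X=0, Z=0, W=2, Y=1) weight 4/165
  (U=1, X=0, Z=1, W=1, Y=1) weight 1/66
  (U=1, X=0, Z=1, W=2, Y=1) weight 1/55
  (U=1, X=0, Z=2, W=1, Y=1) weight 2/99
  (U=1, X=0, Z=2, W=2, Y=1) weight 4/165
  (U=1, X=1, Z=0, W=1, Y=1) weight 1/99
  (U=1, X=1, Z=0, W=2, Y=1) weight 2/165
  (U=2, X=0, Z=0, W=1, Y=0) weight 1/48
  … 15 more
Group by U:
  weight(U=1) = 11/60
  weight(U=2) = 3/20
Total weight = 11/60 + 3/20 = 1/3
P(U=1 | obs) = 11/60 / 1/3 = 11/20
P(U=2 | obs) = 3/20 / 1/3 = 9/20

P(U = 2 | obs) = 9/20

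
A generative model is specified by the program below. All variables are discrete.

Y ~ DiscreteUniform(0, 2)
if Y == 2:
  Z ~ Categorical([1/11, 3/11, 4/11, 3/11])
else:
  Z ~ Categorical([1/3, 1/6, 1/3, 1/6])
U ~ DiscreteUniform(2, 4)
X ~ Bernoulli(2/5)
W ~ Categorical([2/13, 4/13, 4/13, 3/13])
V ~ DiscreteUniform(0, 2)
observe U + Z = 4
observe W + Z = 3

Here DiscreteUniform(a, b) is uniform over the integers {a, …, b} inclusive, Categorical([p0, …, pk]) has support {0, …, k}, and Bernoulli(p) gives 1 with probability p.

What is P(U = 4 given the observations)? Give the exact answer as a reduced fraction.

Enumerate traces; 54 have nonzero weight after conditioning:
  (Y=0, Z=0, U=4, X=0, W=3, V=0) weight 1/585
  (Y=0, Z=0, U=4, X=0, W=3, V=1) weight 1/585
  (Y=0, Z=0, U=4, X=0, W=3, V=2) weight 1/585
  (Y=0, Z=0, U=4, X=1, W=3, V=0) weight 2/1755
  (Y=0, Z=0, U=4, X=1, W=3, V=1) weight 2/1755
  (Y=0, Z=0, U=4, X=1, W=3, V=2) weight 2/1755
  (Y=0, Z=1, U=3, X=0, W=2, V=0) weight 2/1755
  (Y=0, Z=1, U=3, X=0, W=2, V=1) weight 2/1755
  (Y=0, Z=2, U=2, X=0, W=1, V=0) weight 4/1755
  … 45 more
Group by U:
  weight(U=2) = 136/3861
  weight(U=3) = 80/3861
  weight(U=4) = 25/1287
Total weight = 136/3861 + 80/3861 + 25/1287 = 97/1287
P(U=2 | obs) = 136/3861 / 97/1287 = 136/291
P(U=3 | obs) = 80/3861 / 97/1287 = 80/291
P(U=4 | obs) = 25/1287 / 97/1287 = 25/97

P(U = 4 | obs) = 25/97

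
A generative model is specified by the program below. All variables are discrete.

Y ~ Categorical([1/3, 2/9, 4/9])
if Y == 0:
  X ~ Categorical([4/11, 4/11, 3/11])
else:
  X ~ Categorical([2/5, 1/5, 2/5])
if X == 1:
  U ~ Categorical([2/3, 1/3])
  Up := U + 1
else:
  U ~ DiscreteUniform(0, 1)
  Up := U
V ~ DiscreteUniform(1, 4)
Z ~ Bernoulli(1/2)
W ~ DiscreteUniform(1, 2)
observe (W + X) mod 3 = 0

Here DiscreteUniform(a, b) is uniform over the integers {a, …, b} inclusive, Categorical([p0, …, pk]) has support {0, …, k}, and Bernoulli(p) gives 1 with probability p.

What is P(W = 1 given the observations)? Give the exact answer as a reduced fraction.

P(W = 1 | obs) = 59/101

Enumerate traces; 96 have nonzero weight after conditioning:
  (Y=0, X=1, U=0, V=1, Z=0, W=2) weight 1/198
  (Y=0, X=1, U=0, V=1, Z=1, W=2) weight 1/198
  (Y=0, X=1, U=0, V=2, Z=0, W=2) weight 1/198
  (Y=0, X=1, U=0, V=2, Z=1, W=2) weight 1/198
  (Y=0, X=1, U=0, V=3, Z=0, W=2) weight 1/198
  (Y=0, X=1, U=0, V=3, Z=1, W=2) weight 1/198
  (Y=0, X=1, U=0, V=4, Z=0, W=2) weight 1/198
  (Y=0, X=1, U=0, V=4, Z=1, W=2) weight 1/198
  (Y=0, X=2, U=0, V=1, Z=0, W=1) weight 1/352
  … 87 more
Group by W:
  weight(W=1) = 59/330
  weight(W=2) = 7/55
Total weight = 59/330 + 7/55 = 101/330
P(W=1 | obs) = 59/330 / 101/330 = 59/101
P(W=2 | obs) = 7/55 / 101/330 = 42/101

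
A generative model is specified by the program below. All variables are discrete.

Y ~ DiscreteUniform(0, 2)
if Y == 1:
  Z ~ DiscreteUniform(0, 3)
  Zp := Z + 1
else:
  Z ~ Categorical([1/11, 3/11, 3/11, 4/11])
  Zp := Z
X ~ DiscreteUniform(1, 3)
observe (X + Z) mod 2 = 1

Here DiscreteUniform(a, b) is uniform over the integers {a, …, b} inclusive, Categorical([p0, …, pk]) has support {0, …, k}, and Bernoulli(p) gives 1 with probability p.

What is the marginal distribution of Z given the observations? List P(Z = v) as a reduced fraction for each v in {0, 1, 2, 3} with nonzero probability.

Enumerate traces; 18 have nonzero weight after conditioning:
  (Y=0, Z=0, X=1) weight 1/99
  (Y=0, Z=0, X=3) weight 1/99
  (Y=0, Z=1, X=2) weight 1/33
  (Y=0, Z=2, X=1) weight 1/33
  (Y=0, Z=2, X=3) weight 1/33
  (Y=0, Z=3, X=2) weight 4/99
  (Y=1, Z=0, X=1) weight 1/36
  (Y=1, Z=0, X=3) weight 1/36
  … 10 more
Group by Z:
  weight(Z=0) = 19/198
  weight(Z=1) = 35/396
  weight(Z=2) = 35/198
  weight(Z=3) = 43/396
Total weight = 19/198 + 35/396 + 35/198 + 43/396 = 31/66
P(Z=0 | obs) = 19/198 / 31/66 = 19/93
P(Z=1 | obs) = 35/396 / 31/66 = 35/186
P(Z=2 | obs) = 35/198 / 31/66 = 35/93
P(Z=3 | obs) = 43/396 / 31/66 = 43/186

P(Z=0) = 19/93, P(Z=1) = 35/186, P(Z=2) = 35/93, P(Z=3) = 43/186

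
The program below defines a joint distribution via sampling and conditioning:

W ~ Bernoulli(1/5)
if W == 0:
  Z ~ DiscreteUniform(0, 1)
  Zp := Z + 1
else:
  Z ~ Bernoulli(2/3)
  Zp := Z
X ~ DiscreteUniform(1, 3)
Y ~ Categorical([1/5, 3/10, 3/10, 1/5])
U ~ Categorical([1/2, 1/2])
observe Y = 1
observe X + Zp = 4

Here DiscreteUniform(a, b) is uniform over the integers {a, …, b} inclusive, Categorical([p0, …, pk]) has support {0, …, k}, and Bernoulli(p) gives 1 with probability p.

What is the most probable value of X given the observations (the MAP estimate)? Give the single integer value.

argmax_v P(X = v | obs) = 3

Enumerate traces; 6 have nonzero weight after conditioning:
  (W=0, Z=0, X=3, Y=1, U=0) weight 1/50
  (W=0, Z=0, X=3, Y=1, U=1) weight 1/50
  (W=0, Z=1, X=2, Y=1, U=0) weight 1/50
  (W=0, Z=1, X=2, Y=1, U=1) weight 1/50
  (W=1, Z=1, X=3, Y=1, U=0) weight 1/150
  (W=1, Z=1, X=3, Y=1, U=1) weight 1/150
Group by X:
  weight(X=2) = 1/25
  weight(X=3) = 4/75
Total weight = 1/25 + 4/75 = 7/75
P(X=2 | obs) = 1/25 / 7/75 = 3/7
P(X=3 | obs) = 4/75 / 7/75 = 4/7
argmax = 3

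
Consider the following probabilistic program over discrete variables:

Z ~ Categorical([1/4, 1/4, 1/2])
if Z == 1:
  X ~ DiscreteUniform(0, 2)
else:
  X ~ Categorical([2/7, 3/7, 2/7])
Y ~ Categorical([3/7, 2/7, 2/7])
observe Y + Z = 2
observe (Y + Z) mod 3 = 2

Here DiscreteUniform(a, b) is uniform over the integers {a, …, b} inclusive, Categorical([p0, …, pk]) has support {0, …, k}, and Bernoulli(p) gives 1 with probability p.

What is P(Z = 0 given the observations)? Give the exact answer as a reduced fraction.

P(Z = 0 | obs) = 1/5

Enumerate traces; 9 have nonzero weight after conditioning:
  (Z=0, X=0, Y=2) weight 1/49
  (Z=0, X=1, Y=2) weight 3/98
  (Z=0, X=2, Y=2) weight 1/49
  (Z=1, X=0, Y=1) weight 1/42
  (Z=1, X=1, Y=1) weight 1/42
  (Z=1, X=2, Y=1) weight 1/42
  (Z=2, X=0, Y=0) weight 3/49
  (Z=2, X=1, Y=0) weight 9/98
  … 1 more
Group by Z:
  weight(Z=0) = 1/14
  weight(Z=1) = 1/14
  weight(Z=2) = 3/14
Total weight = 1/14 + 1/14 + 3/14 = 5/14
P(Z=0 | obs) = 1/14 / 5/14 = 1/5
P(Z=1 | obs) = 1/14 / 5/14 = 1/5
P(Z=2 | obs) = 3/14 / 5/14 = 3/5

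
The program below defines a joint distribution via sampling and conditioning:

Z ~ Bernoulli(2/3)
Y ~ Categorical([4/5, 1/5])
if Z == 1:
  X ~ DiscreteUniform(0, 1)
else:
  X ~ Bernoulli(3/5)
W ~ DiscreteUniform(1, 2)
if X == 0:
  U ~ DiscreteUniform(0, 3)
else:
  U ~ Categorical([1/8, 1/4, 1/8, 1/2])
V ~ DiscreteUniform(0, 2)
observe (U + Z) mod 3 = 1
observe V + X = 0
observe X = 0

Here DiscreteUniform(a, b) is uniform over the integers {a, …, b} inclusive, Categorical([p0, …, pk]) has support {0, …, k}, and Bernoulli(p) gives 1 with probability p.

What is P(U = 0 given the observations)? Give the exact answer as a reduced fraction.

Enumerate traces; 12 have nonzero weight after conditioning:
  (Z=0, Y=0, X=0, W=1, U=1, V=0) weight 1/225
  (Z=0, Y=0, X=0, W=2, U=1, V=0) weight 1/225
  (Z=0, Y=1, X=0, W=1, U=1, V=0) weight 1/900
  (Z=0, Y=1, X=0, W=2, U=1, V=0) weight 1/900
  (Z=1, Y=0, X=0, W=1, U=0, V=0) weight 1/90
  (Z=1, Y=0, X=0, W=1, U=3, V=0) weight 1/90
  (Z=1, Y=0, X=0, W=2, U=0, V=0) weight 1/90
  (Z=1, Y=0, X=0, W=2, U=3, V=0) weight 1/90
  … 4 more
Group by U:
  weight(U=0) = 1/36
  weight(U=1) = 1/90
  weight(U=3) = 1/36
Total weight = 1/36 + 1/90 + 1/36 = 1/15
P(U=0 | obs) = 1/36 / 1/15 = 5/12
P(U=1 | obs) = 1/90 / 1/15 = 1/6
P(U=3 | obs) = 1/36 / 1/15 = 5/12

P(U = 0 | obs) = 5/12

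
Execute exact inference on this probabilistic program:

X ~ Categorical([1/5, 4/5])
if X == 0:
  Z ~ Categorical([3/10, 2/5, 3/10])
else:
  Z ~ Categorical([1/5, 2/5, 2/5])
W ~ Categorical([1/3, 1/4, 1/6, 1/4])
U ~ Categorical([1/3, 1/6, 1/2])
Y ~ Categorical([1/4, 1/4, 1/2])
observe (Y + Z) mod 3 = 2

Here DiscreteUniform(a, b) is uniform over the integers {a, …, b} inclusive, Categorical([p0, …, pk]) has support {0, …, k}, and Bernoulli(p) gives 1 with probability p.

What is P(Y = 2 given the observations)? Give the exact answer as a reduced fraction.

P(Y = 2 | obs) = 22/61

Enumerate traces; 72 have nonzero weight after conditioning:
  (X=0, Z=0, W=0, U=0, Y=2) weight 1/300
  (X=0, Z=0, W=0, U=1, Y=2) weight 1/600
  (X=0, Z=0, W=0, U=2, Y=2) weight 1/200
  (X=0, Z=0, W=1, U=0, Y=2) weight 1/400
  (X=0, Z=0, W=1, U=1, Y=2) weight 1/800
  (X=0, Z=0, W=1, U=2, Y=2) weight 3/800
  (X=0, Z=0, W=2, U=0, Y=2) weight 1/600
  (X=0, Z=0, W=2, U=1, Y=2) weight 1/1200
  (X=0, Z=1, W=0, U=0, Y=1) weight 1/450
  (X=0, Z=2, W=0, U=0, Y=0) weight 1/600
  … 62 more
Group by Y:
  weight(Y=0) = 19/200
  weight(Y=1) = 1/10
  weight(Y=2) = 11/100
Total weight = 19/200 + 1/10 + 11/100 = 61/200
P(Y=0 | obs) = 19/200 / 61/200 = 19/61
P(Y=1 | obs) = 1/10 / 61/200 = 20/61
P(Y=2 | obs) = 11/100 / 61/200 = 22/61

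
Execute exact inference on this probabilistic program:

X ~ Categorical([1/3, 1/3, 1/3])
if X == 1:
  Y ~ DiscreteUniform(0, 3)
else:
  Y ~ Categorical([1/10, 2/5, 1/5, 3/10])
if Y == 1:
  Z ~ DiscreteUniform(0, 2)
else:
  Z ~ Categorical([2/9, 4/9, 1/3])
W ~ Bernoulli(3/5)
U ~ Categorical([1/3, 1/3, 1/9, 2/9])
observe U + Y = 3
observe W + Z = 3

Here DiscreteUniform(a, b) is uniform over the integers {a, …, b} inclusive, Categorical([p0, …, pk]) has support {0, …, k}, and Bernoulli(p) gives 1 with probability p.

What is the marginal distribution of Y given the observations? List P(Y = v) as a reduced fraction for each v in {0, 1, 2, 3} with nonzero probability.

P(Y=0) = 6/43, P(Y=1) = 7/43, P(Y=2) = 13/43, P(Y=3) = 17/43

Enumerate traces; 12 have nonzero weight after conditioning:
  (X=0, Y=0, Z=2, W=1, U=3) weight 1/675
  (X=0, Y=1, Z=2, W=1, U=2) weight 2/675
  (X=0, Y=2, Z=2, W=1, U=1) weight 1/225
  (X=0, Y=3, Z=2, W=1, U=0) weight 1/150
  (X=1, Y=0, Z=2, W=1, U=3) weight 1/270
  (X=1, Y=1, Z=2, W=1, U=2) weight 1/540
  (X=1, Y=2, Z=2, W=1, U=1) weight 1/180
  (X=1, Y=3, Z=2, W=1, U=0) weight 1/180
  … 4 more
Group by Y:
  weight(Y=0) = 1/150
  weight(Y=1) = 7/900
  weight(Y=2) = 13/900
  weight(Y=3) = 17/900
Total weight = 1/150 + 7/900 + 13/900 + 17/900 = 43/900
P(Y=0 | obs) = 1/150 / 43/900 = 6/43
P(Y=1 | obs) = 7/900 / 43/900 = 7/43
P(Y=2 | obs) = 13/900 / 43/900 = 13/43
P(Y=3 | obs) = 17/900 / 43/900 = 17/43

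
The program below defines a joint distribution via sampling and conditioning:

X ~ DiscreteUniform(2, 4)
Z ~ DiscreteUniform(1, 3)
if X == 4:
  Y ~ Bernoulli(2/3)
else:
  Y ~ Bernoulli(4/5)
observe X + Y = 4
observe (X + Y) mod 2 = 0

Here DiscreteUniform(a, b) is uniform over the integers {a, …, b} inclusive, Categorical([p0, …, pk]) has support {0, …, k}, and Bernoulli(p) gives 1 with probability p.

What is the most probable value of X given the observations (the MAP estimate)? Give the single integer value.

Enumerate traces; 6 have nonzero weight after conditioning:
  (X=3, Z=1, Y=1) weight 4/45
  (X=3, Z=2, Y=1) weight 4/45
  (X=3, Z=3, Y=1) weight 4/45
  (X=4, Z=1, Y=0) weight 1/27
  (X=4, Z=2, Y=0) weight 1/27
  (X=4, Z=3, Y=0) weight 1/27
Group by X:
  weight(X=3) = 4/15
  weight(X=4) = 1/9
Total weight = 4/15 + 1/9 = 17/45
P(X=3 | obs) = 4/15 / 17/45 = 12/17
P(X=4 | obs) = 1/9 / 17/45 = 5/17
argmax = 3

argmax_v P(X = v | obs) = 3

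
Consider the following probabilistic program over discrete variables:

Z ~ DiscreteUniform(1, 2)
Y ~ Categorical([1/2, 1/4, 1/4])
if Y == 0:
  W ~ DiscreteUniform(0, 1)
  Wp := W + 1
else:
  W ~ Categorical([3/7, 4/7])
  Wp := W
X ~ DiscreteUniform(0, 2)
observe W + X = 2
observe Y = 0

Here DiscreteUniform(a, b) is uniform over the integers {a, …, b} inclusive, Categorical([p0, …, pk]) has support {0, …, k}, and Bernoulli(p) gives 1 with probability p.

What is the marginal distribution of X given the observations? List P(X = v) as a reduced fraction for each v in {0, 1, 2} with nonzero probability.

P(X=1) = 1/2, P(X=2) = 1/2

Enumerate traces; 4 have nonzero weight after conditioning:
  (Z=1, Y=0, W=0, X=2) weight 1/24
  (Z=1, Y=0, W=1, X=1) weight 1/24
  (Z=2, Y=0, W=0, X=2) weight 1/24
  (Z=2, Y=0, W=1, X=1) weight 1/24
Group by X:
  weight(X=1) = 1/12
  weight(X=2) = 1/12
Total weight = 1/12 + 1/12 = 1/6
P(X=1 | obs) = 1/12 / 1/6 = 1/2
P(X=2 | obs) = 1/12 / 1/6 = 1/2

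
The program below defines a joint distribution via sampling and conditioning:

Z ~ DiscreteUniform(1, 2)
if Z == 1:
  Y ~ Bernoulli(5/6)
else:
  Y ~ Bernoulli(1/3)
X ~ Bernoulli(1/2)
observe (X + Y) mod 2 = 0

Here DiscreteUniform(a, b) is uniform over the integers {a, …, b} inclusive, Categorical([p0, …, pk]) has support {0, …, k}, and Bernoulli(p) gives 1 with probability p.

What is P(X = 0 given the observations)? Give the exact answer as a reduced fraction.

P(X = 0 | obs) = 5/12

Enumerate traces; 4 have nonzero weight after conditioning:
  (Z=1, Y=0, X=0) weight 1/24
  (Z=1, Y=1, X=1) weight 5/24
  (Z=2, Y=0, X=0) weight 1/6
  (Z=2, Y=1, X=1) weight 1/12
Group by X:
  weight(X=0) = 5/24
  weight(X=1) = 7/24
Total weight = 5/24 + 7/24 = 1/2
P(X=0 | obs) = 5/24 / 1/2 = 5/12
P(X=1 | obs) = 7/24 / 1/2 = 7/12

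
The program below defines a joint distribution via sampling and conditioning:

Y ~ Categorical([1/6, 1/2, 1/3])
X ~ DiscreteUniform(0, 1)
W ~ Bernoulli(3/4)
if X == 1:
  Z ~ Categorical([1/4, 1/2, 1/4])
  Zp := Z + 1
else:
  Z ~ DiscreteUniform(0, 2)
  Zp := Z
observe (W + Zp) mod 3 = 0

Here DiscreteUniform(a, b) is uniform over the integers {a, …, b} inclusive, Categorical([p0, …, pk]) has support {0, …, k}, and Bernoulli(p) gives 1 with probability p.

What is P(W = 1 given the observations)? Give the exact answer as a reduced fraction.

P(W = 1 | obs) = 30/37

Enumerate traces; 12 have nonzero weight after conditioning:
  (Y=0, X=0, W=0, Z=0) weight 1/144
  (Y=0, X=0, W=1, Z=2) weight 1/48
  (Y=0, X=1, W=0, Z=2) weight 1/192
  (Y=0, X=1, W=1, Z=1) weight 1/32
  (Y=1, X=0, W=0, Z=0) weight 1/48
  (Y=1, X=0, W=1, Z=2) weight 1/16
  (Y=1, X=1, W=0, Z=2) weight 1/64
  (Y=1, X=1, W=1, Z=1) weight 3/32
  … 4 more
Group by W:
  weight(W=0) = 7/96
  weight(W=1) = 5/16
Total weight = 7/96 + 5/16 = 37/96
P(W=0 | obs) = 7/96 / 37/96 = 7/37
P(W=1 | obs) = 5/16 / 37/96 = 30/37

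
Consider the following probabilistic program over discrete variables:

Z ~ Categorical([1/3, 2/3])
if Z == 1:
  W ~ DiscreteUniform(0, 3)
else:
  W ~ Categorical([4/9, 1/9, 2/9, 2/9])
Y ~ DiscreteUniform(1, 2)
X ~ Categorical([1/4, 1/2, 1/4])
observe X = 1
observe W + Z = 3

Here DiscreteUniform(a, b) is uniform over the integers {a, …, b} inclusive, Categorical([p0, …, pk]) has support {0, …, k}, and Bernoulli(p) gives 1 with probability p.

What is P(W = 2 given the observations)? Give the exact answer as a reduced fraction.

P(W = 2 | obs) = 9/13

Enumerate traces; 4 have nonzero weight after conditioning:
  (Z=0, W=3, Y=1, X=1) weight 1/54
  (Z=0, W=3, Y=2, X=1) weight 1/54
  (Z=1, W=2, Y=1, X=1) weight 1/24
  (Z=1, W=2, Y=2, X=1) weight 1/24
Group by W:
  weight(W=2) = 1/12
  weight(W=3) = 1/27
Total weight = 1/12 + 1/27 = 13/108
P(W=2 | obs) = 1/12 / 13/108 = 9/13
P(W=3 | obs) = 1/27 / 13/108 = 4/13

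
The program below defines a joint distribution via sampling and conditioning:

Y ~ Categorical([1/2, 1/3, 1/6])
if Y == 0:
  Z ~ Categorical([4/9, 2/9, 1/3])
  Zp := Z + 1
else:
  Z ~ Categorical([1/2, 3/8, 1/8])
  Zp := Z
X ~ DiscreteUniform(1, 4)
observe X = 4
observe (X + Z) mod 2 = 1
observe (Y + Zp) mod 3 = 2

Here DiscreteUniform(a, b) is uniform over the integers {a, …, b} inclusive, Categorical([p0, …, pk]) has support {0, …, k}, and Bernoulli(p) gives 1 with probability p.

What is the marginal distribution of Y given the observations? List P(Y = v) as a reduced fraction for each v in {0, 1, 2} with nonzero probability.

P(Y=0) = 8/17, P(Y=1) = 9/17

Enumerate traces; 2 have nonzero weight after conditioning:
  (Y=0, Z=1, X=4) weight 1/36
  (Y=1, Z=1, X=4) weight 1/32
Group by Y:
  weight(Y=0) = 1/36
  weight(Y=1) = 1/32
Total weight = 1/36 + 1/32 = 17/288
P(Y=0 | obs) = 1/36 / 17/288 = 8/17
P(Y=1 | obs) = 1/32 / 17/288 = 9/17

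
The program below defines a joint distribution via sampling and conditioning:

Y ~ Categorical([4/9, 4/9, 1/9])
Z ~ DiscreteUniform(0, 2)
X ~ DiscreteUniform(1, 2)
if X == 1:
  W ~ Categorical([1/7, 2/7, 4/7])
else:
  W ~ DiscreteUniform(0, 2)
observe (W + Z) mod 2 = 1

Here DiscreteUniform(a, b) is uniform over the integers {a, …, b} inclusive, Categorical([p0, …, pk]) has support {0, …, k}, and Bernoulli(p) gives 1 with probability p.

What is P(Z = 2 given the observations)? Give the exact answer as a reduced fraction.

P(Z = 2 | obs) = 13/55

Enumerate traces; 24 have nonzero weight after conditioning:
  (Y=0, Z=0, X=1, W=1) weight 4/189
  (Y=0, Z=0, X=2, W=1) weight 2/81
  (Y=0, Z=1, X=1, W=0) weight 2/189
  (Y=0, Z=1, X=1, W=2) weight 8/189
  (Y=0, Z=1, X=2, W=0) weight 2/81
  (Y=0, Z=1, X=2, W=2) weight 2/81
  (Y=0, Z=2, X=1, W=1) weight 4/189
  (Y=0, Z=2, X=2, W=1) weight 2/81
  … 16 more
Group by Z:
  weight(Z=0) = 13/126
  weight(Z=1) = 29/126
  weight(Z=2) = 13/126
Total weight = 13/126 + 29/126 + 13/126 = 55/126
P(Z=0 | obs) = 13/126 / 55/126 = 13/55
P(Z=1 | obs) = 29/126 / 55/126 = 29/55
P(Z=2 | obs) = 13/126 / 55/126 = 13/55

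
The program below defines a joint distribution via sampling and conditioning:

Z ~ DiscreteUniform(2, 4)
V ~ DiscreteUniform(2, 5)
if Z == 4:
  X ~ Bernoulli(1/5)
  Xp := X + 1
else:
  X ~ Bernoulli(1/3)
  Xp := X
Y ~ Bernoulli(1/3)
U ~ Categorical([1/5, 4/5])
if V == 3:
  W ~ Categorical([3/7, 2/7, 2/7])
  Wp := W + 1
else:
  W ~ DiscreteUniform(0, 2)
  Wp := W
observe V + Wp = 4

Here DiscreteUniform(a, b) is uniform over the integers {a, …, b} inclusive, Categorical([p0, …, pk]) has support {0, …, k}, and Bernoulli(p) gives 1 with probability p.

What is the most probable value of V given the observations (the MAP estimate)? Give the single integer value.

argmax_v P(V = v | obs) = 3

Enumerate traces; 72 have nonzero weight after conditioning:
  (Z=2, V=2, X=0, Y=0, U=0, W=2) weight 1/405
  (Z=2, V=2, X=0, Y=0, U=1, W=2) weight 4/405
  (Z=2, V=2, X=0, Y=1, U=0, W=2) weight 1/810
  (Z=2, V=2, X=0, Y=1, U=1, W=2) weight 2/405
  (Z=2, V=2, X=1, Y=0, U=0, W=2) weight 1/810
  (Z=2, V=2, X=1, Y=0, U=1, W=2) weight 2/405
  (Z=2, V=2, X=1, Y=1, U=0, W=2) weight 1/1620
  (Z=2, V=2, X=1, Y=1, U=1, W=2) weight 1/405
  (Z=2, V=3, X=0, Y=0, U=0, W=0) weight 1/315
  (Z=2, V=4, X=0, Y=0, U=0, W=0) weight 1/405
  … 62 more
Group by V:
  weight(V=2) = 1/12
  weight(V=3) = 3/28
  weight(V=4) = 1/12
Total weight = 1/12 + 3/28 + 1/12 = 23/84
P(V=2 | obs) = 1/12 / 23/84 = 7/23
P(V=3 | obs) = 3/28 / 23/84 = 9/23
P(V=4 | obs) = 1/12 / 23/84 = 7/23
argmax = 3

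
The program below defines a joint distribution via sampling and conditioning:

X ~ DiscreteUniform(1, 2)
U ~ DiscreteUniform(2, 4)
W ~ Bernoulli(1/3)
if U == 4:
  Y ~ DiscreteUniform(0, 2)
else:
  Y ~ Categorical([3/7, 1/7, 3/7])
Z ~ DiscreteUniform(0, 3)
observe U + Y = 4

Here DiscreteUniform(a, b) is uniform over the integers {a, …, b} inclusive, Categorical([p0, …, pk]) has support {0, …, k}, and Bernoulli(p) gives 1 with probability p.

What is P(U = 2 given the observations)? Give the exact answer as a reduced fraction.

Enumerate traces; 48 have nonzero weight after conditioning:
  (X=1, U=2, W=0, Y=2, Z=0) weight 1/84
  (X=1, U=2, W=0, Y=2, Z=1) weight 1/84
  (X=1, U=2, W=0, Y=2, Z=2) weight 1/84
  (X=1, U=2, W=0, Y=2, Z=3) weight 1/84
  (X=1, U=2, W=1, Y=2, Z=0) weight 1/168
  (X=1, U=2, W=1, Y=2, Z=1) weight 1/168
  (X=1, U=2, W=1, Y=2, Z=2) weight 1/168
  (X=1, U=2, W=1, Y=2, Z=3) weight 1/168
  (X=1, U=3, W=0, Y=1, Z=0) weight 1/252
  (X=1, U=4, W=0, Y=0, Z=0) weight 1/108
  … 38 more
Group by U:
  weight(U=2) = 1/7
  weight(U=3) = 1/21
  weight(U=4) = 1/9
Total weight = 1/7 + 1/21 + 1/9 = 19/63
P(U=2 | obs) = 1/7 / 19/63 = 9/19
P(U=3 | obs) = 1/21 / 19/63 = 3/19
P(U=4 | obs) = 1/9 / 19/63 = 7/19

P(U = 2 | obs) = 9/19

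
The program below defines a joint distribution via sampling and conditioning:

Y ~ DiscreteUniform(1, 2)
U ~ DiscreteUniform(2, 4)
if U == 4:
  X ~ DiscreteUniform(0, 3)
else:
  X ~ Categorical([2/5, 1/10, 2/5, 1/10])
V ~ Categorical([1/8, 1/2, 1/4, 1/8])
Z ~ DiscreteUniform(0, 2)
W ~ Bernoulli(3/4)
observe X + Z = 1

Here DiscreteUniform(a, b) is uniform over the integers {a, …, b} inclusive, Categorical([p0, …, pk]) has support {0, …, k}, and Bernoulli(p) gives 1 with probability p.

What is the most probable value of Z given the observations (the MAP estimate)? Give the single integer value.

Enumerate traces; 96 have nonzero weight after conditioning:
  (Y=1, U=2, X=0, V=0, Z=1, W=0) weight 1/1440
  (Y=1, U=2, X=0, V=0, Z=1, W=1) weight 1/480
  (Y=1, U=2, X=0, V=1, Z=1, W=0) weight 1/360
  (Y=1, U=2, X=0, V=1, Z=1, W=1) weight 1/120
  (Y=1, U=2, X=0, V=2, Z=1, W=0) weight 1/720
  (Y=1, U=2, X=0, V=2, Z=1, W=1) weight 1/240
  (Y=1, U=2, X=0, V=3, Z=1, W=0) weight 1/1440
  (Y=1, U=2, X=0, V=3, Z=1, W=1) weight 1/480
  (Y=1, U=2, X=1, V=0, Z=0, W=0) weight 1/5760
  … 87 more
Group by Z:
  weight(Z=0) = 1/20
  weight(Z=1) = 7/60
Total weight = 1/20 + 7/60 = 1/6
P(Z=0 | obs) = 1/20 / 1/6 = 3/10
P(Z=1 | obs) = 7/60 / 1/6 = 7/10
argmax = 1

argmax_v P(Z = v | obs) = 1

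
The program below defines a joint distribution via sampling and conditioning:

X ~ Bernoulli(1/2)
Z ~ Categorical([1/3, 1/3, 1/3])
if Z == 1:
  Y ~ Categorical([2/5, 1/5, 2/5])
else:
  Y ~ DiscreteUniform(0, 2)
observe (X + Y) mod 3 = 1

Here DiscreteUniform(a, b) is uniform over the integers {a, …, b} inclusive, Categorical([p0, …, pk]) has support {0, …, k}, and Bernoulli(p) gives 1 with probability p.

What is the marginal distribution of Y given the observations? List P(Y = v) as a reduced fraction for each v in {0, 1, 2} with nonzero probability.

Enumerate traces; 6 have nonzero weight after conditioning:
  (X=0, Z=0, Y=1) weight 1/18
  (X=0, Z=1, Y=1) weight 1/30
  (X=0, Z=2, Y=1) weight 1/18
  (X=1, Z=0, Y=0) weight 1/18
  (X=1, Z=1, Y=0) weight 1/15
  (X=1, Z=2, Y=0) weight 1/18
Group by Y:
  weight(Y=0) = 8/45
  weight(Y=1) = 13/90
Total weight = 8/45 + 13/90 = 29/90
P(Y=0 | obs) = 8/45 / 29/90 = 16/29
P(Y=1 | obs) = 13/90 / 29/90 = 13/29

P(Y=0) = 16/29, P(Y=1) = 13/29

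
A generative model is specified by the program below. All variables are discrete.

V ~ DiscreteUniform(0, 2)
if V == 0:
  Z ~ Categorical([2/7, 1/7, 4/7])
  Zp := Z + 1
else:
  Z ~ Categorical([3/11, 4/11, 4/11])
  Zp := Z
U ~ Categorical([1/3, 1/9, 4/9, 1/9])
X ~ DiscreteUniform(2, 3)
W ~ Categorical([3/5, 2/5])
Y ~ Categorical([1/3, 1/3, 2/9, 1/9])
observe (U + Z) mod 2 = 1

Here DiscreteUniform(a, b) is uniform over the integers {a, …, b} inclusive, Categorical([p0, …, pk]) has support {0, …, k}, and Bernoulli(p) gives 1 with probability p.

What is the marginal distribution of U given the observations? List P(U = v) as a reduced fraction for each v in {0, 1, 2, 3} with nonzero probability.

P(U=0) = 201/797, P(U=1) = 164/797, P(U=2) = 268/797, P(U=3) = 164/797

Enumerate traces; 288 have nonzero weight after conditioning:
  (V=0, Z=0, U=1, X=2, W=0, Y=0) weight 1/945
  (V=0, Z=0, U=1, X=2, W=0, Y=1) weight 1/945
  (V=0, Z=0, U=1, X=2, W=0, Y=2) weight 2/2835
  (V=0, Z=0, U=1, X=2, W=0, Y=3) weight 1/2835
  (V=0, Z=0, U=1, X=2, W=1, Y=0) weight 2/2835
  (V=0, Z=0, U=1, X=2, W=1, Y=1) weight 2/2835
  (V=0, Z=0, U=1, X=2, W=1, Y=2) weight 4/8505
  (V=0, Z=0, U=1, X=2, W=1, Y=3) weight 2/8505
  (V=0, Z=0, U=3, X=2, W=0, Y=0) weight 1/945
  (V=0, Z=1, U=0, X=2, W=0, Y=0) weight 1/630
  … 278 more
Group by U:
  weight(U=0) = 67/693
  weight(U=1) = 164/2079
  weight(U=2) = 268/2079
  weight(U=3) = 164/2079
Total weight = 67/693 + 164/2079 + 268/2079 + 164/2079 = 797/2079
P(U=0 | obs) = 67/693 / 797/2079 = 201/797
P(U=1 | obs) = 164/2079 / 797/2079 = 164/797
P(U=2 | obs) = 268/2079 / 797/2079 = 268/797
P(U=3 | obs) = 164/2079 / 797/2079 = 164/797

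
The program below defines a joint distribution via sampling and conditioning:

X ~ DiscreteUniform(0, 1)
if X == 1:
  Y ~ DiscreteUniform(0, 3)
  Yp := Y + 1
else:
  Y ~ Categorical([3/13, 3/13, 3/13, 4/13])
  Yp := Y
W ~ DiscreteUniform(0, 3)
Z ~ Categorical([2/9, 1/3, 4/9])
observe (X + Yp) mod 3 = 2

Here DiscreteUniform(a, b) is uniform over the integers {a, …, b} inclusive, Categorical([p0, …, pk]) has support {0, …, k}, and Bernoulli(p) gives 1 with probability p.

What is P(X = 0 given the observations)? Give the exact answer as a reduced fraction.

P(X = 0 | obs) = 6/19

Enumerate traces; 36 have nonzero weight after conditioning:
  (X=0, Y=2, W=0, Z=0) weight 1/156
  (X=0, Y=2, W=0, Z=1) weight 1/104
  (X=0, Y=2, W=0, Z=2) weight 1/78
  (X=0, Y=2, W=1, Z=0) weight 1/156
  (X=0, Y=2, W=1, Z=1) weight 1/104
  (X=0, Y=2, W=1, Z=2) weight 1/78
  (X=0, Y=2, W=2, Z=0) weight 1/156
  (X=0, Y=2, W=2, Z=1) weight 1/104
  (X=1, Y=0, W=0, Z=0) weight 1/144
  … 27 more
Group by X:
  weight(X=0) = 3/26
  weight(X=1) = 1/4
Total weight = 3/26 + 1/4 = 19/52
P(X=0 | obs) = 3/26 / 19/52 = 6/19
P(X=1 | obs) = 1/4 / 19/52 = 13/19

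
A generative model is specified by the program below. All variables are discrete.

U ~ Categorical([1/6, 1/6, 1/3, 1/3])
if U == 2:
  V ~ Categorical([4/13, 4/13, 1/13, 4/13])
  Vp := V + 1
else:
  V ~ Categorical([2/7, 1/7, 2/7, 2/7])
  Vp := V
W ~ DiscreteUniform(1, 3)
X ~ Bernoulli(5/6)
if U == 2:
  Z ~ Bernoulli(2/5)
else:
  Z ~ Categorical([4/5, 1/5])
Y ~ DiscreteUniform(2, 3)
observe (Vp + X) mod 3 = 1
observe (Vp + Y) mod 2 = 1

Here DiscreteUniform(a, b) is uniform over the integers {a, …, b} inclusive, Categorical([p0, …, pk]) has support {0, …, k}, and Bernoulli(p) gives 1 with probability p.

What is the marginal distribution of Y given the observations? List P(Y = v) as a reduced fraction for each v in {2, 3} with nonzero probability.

P(Y=2) = 349/637, P(Y=3) = 288/637

Enumerate traces; 72 have nonzero weight after conditioning:
  (U=0, V=0, W=1, X=1, Z=0, Y=3) weight 1/189
  (U=0, V=0, W=1, X=1, Z=1, Y=3) weight 1/756
  (U=0, V=0, W=2, X=1, Z=0, Y=3) weight 1/189
  (U=0, V=0, W=2, X=1, Z=1, Y=3) weight 1/756
  (U=0, V=0, W=3, X=1, Z=0, Y=3) weight 1/189
  (U=0, V=0, W=3, X=1, Z=1, Y=3) weight 1/756
  (U=0, V=1, W=1, X=0, Z=0, Y=2) weight 1/1890
  (U=0, V=1, W=1, X=0, Z=1, Y=2) weight 1/7560
  … 64 more
Group by Y:
  weight(Y=2) = 349/3276
  weight(Y=3) = 8/91
Total weight = 349/3276 + 8/91 = 7/36
P(Y=2 | obs) = 349/3276 / 7/36 = 349/637
P(Y=3 | obs) = 8/91 / 7/36 = 288/637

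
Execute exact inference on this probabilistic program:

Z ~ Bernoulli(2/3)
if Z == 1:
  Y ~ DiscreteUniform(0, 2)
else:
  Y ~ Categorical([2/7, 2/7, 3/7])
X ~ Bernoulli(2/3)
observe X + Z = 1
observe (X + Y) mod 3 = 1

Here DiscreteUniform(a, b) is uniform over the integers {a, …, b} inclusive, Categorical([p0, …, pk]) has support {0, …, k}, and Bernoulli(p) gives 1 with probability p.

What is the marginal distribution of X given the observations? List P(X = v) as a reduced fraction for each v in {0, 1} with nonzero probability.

Enumerate traces; 2 have nonzero weight after conditioning:
  (Z=0, Y=0, X=1) weight 4/63
  (Z=1, Y=1, X=0) weight 2/27
Group by X:
  weight(X=0) = 2/27
  weight(X=1) = 4/63
Total weight = 2/27 + 4/63 = 26/189
P(X=0 | obs) = 2/27 / 26/189 = 7/13
P(X=1 | obs) = 4/63 / 26/189 = 6/13

P(X=0) = 7/13, P(X=1) = 6/13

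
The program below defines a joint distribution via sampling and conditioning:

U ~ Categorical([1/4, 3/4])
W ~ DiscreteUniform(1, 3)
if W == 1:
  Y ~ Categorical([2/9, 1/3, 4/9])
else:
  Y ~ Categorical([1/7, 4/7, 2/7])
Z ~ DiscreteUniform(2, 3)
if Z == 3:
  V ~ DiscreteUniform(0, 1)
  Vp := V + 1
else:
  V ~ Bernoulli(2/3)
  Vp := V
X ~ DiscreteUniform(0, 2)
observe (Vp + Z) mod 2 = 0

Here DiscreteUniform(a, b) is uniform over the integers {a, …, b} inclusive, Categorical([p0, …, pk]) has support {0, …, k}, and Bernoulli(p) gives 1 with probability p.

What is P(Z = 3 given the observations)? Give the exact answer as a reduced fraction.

Enumerate traces; 108 have nonzero weight after conditioning:
  (U=0, W=1, Y=0, Z=2, V=0, X=0) weight 1/972
  (U=0, W=1, Y=0, Z=2, V=0, X=1) weight 1/972
  (U=0, W=1, Y=0, Z=2, V=0, X=2) weight 1/972
  (U=0, W=1, Y=0, Z=3, V=0, X=0) weight 1/648
  (U=0, W=1, Y=0, Z=3, V=0, X=1) weight 1/648
  (U=0, W=1, Y=0, Z=3, V=0, X=2) weight 1/648
  (U=0, W=1, Y=1, Z=2, V=0, X=0) weight 1/648
  (U=0, W=1, Y=1, Z=2, V=0, X=1) weight 1/648
  … 100 more
Group by Z:
  weight(Z=2) = 1/6
  weight(Z=3) = 1/4
Total weight = 1/6 + 1/4 = 5/12
P(Z=2 | obs) = 1/6 / 5/12 = 2/5
P(Z=3 | obs) = 1/4 / 5/12 = 3/5

P(Z = 3 | obs) = 3/5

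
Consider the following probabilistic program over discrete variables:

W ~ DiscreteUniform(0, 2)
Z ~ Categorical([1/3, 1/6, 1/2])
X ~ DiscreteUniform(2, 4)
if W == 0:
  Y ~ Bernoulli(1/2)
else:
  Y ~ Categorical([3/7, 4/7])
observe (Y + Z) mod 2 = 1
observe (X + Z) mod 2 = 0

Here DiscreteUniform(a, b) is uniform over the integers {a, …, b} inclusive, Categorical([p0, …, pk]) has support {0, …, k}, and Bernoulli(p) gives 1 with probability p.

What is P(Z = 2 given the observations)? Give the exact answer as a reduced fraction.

P(Z = 2 | obs) = 46/83

Enumerate traces; 15 have nonzero weight after conditioning:
  (W=0, Z=0, X=2, Y=1) weight 1/54
  (W=0, Z=0, X=4, Y=1) weight 1/54
  (W=0, Z=1, X=3, Y=0) weight 1/108
  (W=0, Z=2, X=2, Y=1) weight 1/36
  (W=0, Z=2, X=4, Y=1) weight 1/36
  (W=1, Z=0, X=2, Y=1) weight 4/189
  (W=1, Z=0, X=4, Y=1) weight 4/189
  (W=1, Z=1, X=3, Y=0) weight 1/126
  … 7 more
Group by Z:
  weight(Z=0) = 23/189
  weight(Z=1) = 19/756
  weight(Z=2) = 23/126
Total weight = 23/189 + 19/756 + 23/126 = 83/252
P(Z=0 | obs) = 23/189 / 83/252 = 92/249
P(Z=1 | obs) = 19/756 / 83/252 = 19/249
P(Z=2 | obs) = 23/126 / 83/252 = 46/83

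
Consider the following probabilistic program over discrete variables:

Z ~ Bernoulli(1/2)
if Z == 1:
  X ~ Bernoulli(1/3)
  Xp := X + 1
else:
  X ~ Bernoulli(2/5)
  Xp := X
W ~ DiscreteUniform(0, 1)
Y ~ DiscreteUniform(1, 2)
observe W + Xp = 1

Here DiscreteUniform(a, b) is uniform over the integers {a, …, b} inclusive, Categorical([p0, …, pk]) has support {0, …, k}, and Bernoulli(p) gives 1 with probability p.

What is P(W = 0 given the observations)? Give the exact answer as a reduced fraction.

P(W = 0 | obs) = 16/25

Enumerate traces; 6 have nonzero weight after conditioning:
  (Z=0, X=0, W=1, Y=1) weight 3/40
  (Z=0, X=0, W=1, Y=2) weight 3/40
  (Z=0, X=1, W=0, Y=1) weight 1/20
  (Z=0, X=1, W=0, Y=2) weight 1/20
  (Z=1, X=0, W=0, Y=1) weight 1/12
  (Z=1, X=0, W=0, Y=2) weight 1/12
Group by W:
  weight(W=0) = 4/15
  weight(W=1) = 3/20
Total weight = 4/15 + 3/20 = 5/12
P(W=0 | obs) = 4/15 / 5/12 = 16/25
P(W=1 | obs) = 3/20 / 5/12 = 9/25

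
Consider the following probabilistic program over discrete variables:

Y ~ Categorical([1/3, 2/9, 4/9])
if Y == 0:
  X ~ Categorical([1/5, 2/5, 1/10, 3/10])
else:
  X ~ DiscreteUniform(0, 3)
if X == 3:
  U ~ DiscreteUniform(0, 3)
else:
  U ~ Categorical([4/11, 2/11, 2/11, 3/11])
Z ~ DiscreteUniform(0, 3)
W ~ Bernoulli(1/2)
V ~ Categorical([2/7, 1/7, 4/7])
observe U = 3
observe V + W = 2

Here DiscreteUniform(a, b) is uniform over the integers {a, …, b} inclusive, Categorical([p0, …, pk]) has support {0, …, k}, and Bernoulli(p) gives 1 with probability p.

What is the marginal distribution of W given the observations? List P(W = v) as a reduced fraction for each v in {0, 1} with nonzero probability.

Enumerate traces; 96 have nonzero weight after conditioning:
  (Y=0, X=0, U=3, Z=0, W=0, V=2) weight 1/770
  (Y=0, X=0, U=3, Z=0, W=1, V=1) weight 1/3080
  (Y=0, X=0, U=3, Z=1, W=0, V=2) weight 1/770
  (Y=0, X=0, U=3, Z=1, W=1, V=1) weight 1/3080
  (Y=0, X=0, U=3, Z=2, W=0, V=2) weight 1/770
  (Y=0, X=0, U=3, Z=2, W=1, V=1) weight 1/3080
  (Y=0, X=0, U=3, Z=3, W=0, V=2) weight 1/770
  (Y=0, X=0, U=3, Z=3, W=1, V=1) weight 1/3080
  … 88 more
Group by W:
  weight(W=0) = 8/105
  weight(W=1) = 2/105
Total weight = 8/105 + 2/105 = 2/21
P(W=0 | obs) = 8/105 / 2/21 = 4/5
P(W=1 | obs) = 2/105 / 2/21 = 1/5

P(W=0) = 4/5, P(W=1) = 1/5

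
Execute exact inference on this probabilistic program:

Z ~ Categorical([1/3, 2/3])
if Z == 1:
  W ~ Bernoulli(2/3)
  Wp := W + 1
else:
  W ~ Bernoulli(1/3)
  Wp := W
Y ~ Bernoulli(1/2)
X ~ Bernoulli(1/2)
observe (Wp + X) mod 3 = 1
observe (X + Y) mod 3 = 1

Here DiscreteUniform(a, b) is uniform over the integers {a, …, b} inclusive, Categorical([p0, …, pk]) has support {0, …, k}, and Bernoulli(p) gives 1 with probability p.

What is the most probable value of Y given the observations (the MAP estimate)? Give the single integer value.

argmax_v P(Y = v | obs) = 1

Enumerate traces; 3 have nonzero weight after conditioning:
  (Z=0, W=0, Y=0, X=1) weight 1/18
  (Z=0, W=1, Y=1, X=0) weight 1/36
  (Z=1, W=0, Y=1, X=0) weight 1/18
Group by Y:
  weight(Y=0) = 1/18
  weight(Y=1) = 1/12
Total weight = 1/18 + 1/12 = 5/36
P(Y=0 | obs) = 1/18 / 5/36 = 2/5
P(Y=1 | obs) = 1/12 / 5/36 = 3/5
argmax = 1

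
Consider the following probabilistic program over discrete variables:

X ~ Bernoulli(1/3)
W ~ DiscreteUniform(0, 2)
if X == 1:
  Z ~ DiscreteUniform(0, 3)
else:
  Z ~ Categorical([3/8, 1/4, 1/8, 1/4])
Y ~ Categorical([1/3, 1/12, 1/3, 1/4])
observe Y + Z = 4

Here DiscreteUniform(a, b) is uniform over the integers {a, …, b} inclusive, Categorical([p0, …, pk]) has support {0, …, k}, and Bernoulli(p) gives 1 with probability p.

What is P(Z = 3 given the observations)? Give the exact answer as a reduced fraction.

P(Z = 3 | obs) = 3/20

Enumerate traces; 18 have nonzero weight after conditioning:
  (X=0, W=0, Z=1, Y=3) weight 1/72
  (X=0, W=0, Z=2, Y=2) weight 1/108
  (X=0, W=0, Z=3, Y=1) weight 1/216
  (X=0, W=1, Z=1, Y=3) weight 1/72
  (X=0, W=1, Z=2, Y=2) weight 1/108
  (X=0, W=1, Z=3, Y=1) weight 1/216
  (X=0, W=2, Z=1, Y=3) weight 1/72
  (X=0, W=2, Z=2, Y=2) weight 1/108
  … 10 more
Group by Z:
  weight(Z=1) = 1/16
  weight(Z=2) = 1/18
  weight(Z=3) = 1/48
Total weight = 1/16 + 1/18 + 1/48 = 5/36
P(Z=1 | obs) = 1/16 / 5/36 = 9/20
P(Z=2 | obs) = 1/18 / 5/36 = 2/5
P(Z=3 | obs) = 1/48 / 5/36 = 3/20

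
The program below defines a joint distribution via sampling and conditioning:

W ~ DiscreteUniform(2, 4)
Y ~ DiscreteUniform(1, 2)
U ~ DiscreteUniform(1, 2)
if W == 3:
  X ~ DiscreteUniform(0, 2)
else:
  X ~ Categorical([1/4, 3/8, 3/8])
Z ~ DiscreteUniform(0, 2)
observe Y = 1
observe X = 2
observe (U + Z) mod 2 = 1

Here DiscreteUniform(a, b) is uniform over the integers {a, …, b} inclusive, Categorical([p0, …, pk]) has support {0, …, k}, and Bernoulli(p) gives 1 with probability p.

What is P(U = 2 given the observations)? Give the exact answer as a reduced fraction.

Enumerate traces; 9 have nonzero weight after conditioning:
  (W=2, Y=1, U=1, X=2, Z=0) weight 1/96
  (W=2, Y=1, U=1, X=2, Z=2) weight 1/96
  (W=2, Y=1, U=2, X=2, Z=1) weight 1/96
  (W=3, Y=1, U=1, X=2, Z=0) weight 1/108
  (W=3, Y=1, U=1, X=2, Z=2) weight 1/108
  (W=3, Y=1, U=2, X=2, Z=1) weight 1/108
  (W=4, Y=1, U=1, X=2, Z=0) weight 1/96
  (W=4, Y=1, U=1, X=2, Z=2) weight 1/96
  … 1 more
Group by U:
  weight(U=1) = 13/216
  weight(U=2) = 13/432
Total weight = 13/216 + 13/432 = 13/144
P(U=1 | obs) = 13/216 / 13/144 = 2/3
P(U=2 | obs) = 13/432 / 13/144 = 1/3

P(U = 2 | obs) = 1/3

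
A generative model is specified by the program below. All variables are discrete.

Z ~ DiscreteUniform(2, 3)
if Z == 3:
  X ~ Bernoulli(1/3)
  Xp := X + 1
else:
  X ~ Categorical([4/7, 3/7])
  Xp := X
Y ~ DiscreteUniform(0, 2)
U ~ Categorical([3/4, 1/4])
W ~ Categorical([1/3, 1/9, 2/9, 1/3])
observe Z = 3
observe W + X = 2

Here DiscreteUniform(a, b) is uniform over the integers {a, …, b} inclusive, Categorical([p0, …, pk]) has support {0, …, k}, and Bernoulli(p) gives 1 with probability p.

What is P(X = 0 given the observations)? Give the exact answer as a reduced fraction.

P(X = 0 | obs) = 4/5

Enumerate traces; 12 have nonzero weight after conditioning:
  (Z=3, X=0, Y=0, U=0, W=2) weight 1/54
  (Z=3, X=0, Y=0, U=1, W=2) weight 1/162
  (Z=3, X=0, Y=1, U=0, W=2) weight 1/54
  (Z=3, X=0, Y=1, U=1, W=2) weight 1/162
  (Z=3, X=0, Y=2, U=0, W=2) weight 1/54
  (Z=3, X=0, Y=2, U=1, W=2) weight 1/162
  (Z=3, X=1, Y=0, U=0, W=1) weight 1/216
  (Z=3, X=1, Y=0, U=1, W=1) weight 1/648
  … 4 more
Group by X:
  weight(X=0) = 2/27
  weight(X=1) = 1/54
Total weight = 2/27 + 1/54 = 5/54
P(X=0 | obs) = 2/27 / 5/54 = 4/5
P(X=1 | obs) = 1/54 / 5/54 = 1/5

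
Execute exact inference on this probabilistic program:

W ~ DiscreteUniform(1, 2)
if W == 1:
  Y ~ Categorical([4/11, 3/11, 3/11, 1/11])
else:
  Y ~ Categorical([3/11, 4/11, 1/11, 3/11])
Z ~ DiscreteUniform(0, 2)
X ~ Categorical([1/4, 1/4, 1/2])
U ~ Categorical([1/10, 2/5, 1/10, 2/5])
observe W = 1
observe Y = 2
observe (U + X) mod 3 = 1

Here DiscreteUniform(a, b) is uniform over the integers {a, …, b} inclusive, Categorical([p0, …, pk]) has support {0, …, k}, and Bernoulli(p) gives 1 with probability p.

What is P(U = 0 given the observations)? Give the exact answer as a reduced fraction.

P(U = 0 | obs) = 1/11

Enumerate traces; 12 have nonzero weight after conditioning:
  (W=1, Y=2, Z=0, X=0, U=1) weight 1/220
  (W=1, Y=2, Z=0, X=1, U=0) weight 1/880
  (W=1, Y=2, Z=0, X=1, U=3) weight 1/220
  (W=1, Y=2, Z=0, X=2, U=2) weight 1/440
  (W=1, Y=2, Z=1, X=0, U=1) weight 1/220
  (W=1, Y=2, Z=1, X=1, U=0) weight 1/880
  (W=1, Y=2, Z=1, X=1, U=3) weight 1/220
  (W=1, Y=2, Z=1, X=2, U=2) weight 1/440
  … 4 more
Group by U:
  weight(U=0) = 3/880
  weight(U=1) = 3/220
  weight(U=2) = 3/440
  weight(U=3) = 3/220
Total weight = 3/880 + 3/220 + 3/440 + 3/220 = 3/80
P(U=0 | obs) = 3/880 / 3/80 = 1/11
P(U=1 | obs) = 3/220 / 3/80 = 4/11
P(U=2 | obs) = 3/440 / 3/80 = 2/11
P(U=3 | obs) = 3/220 / 3/80 = 4/11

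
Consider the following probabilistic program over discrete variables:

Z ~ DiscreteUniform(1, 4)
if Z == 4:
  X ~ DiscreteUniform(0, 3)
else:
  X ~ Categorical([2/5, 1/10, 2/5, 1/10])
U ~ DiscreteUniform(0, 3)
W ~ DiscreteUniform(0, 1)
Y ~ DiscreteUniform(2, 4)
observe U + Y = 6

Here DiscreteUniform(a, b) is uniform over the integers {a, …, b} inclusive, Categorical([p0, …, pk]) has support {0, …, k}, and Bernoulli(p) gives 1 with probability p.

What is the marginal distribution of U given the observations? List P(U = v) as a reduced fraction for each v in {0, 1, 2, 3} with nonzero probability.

Enumerate traces; 64 have nonzero weight after conditioning:
  (Z=1, X=0, U=2, W=0, Y=4) weight 1/240
  (Z=1, X=0, U=2, W=1, Y=4) weight 1/240
  (Z=1, X=0, U=3, W=0, Y=3) weight 1/240
  (Z=1, X=0, U=3, W=1, Y=3) weight 1/240
  (Z=1, X=1, U=2, W=0, Y=4) weight 1/960
  (Z=1, X=1, U=2, W=1, Y=4) weight 1/960
  (Z=1, X=1, U=3, W=0, Y=3) weight 1/960
  (Z=1, X=1, U=3, W=1, Y=3) weight 1/960
  … 56 more
Group by U:
  weight(U=2) = 1/12
  weight(U=3) = 1/12
Total weight = 1/12 + 1/12 = 1/6
P(U=2 | obs) = 1/12 / 1/6 = 1/2
P(U=3 | obs) = 1/12 / 1/6 = 1/2

P(U=2) = 1/2, P(U=3) = 1/2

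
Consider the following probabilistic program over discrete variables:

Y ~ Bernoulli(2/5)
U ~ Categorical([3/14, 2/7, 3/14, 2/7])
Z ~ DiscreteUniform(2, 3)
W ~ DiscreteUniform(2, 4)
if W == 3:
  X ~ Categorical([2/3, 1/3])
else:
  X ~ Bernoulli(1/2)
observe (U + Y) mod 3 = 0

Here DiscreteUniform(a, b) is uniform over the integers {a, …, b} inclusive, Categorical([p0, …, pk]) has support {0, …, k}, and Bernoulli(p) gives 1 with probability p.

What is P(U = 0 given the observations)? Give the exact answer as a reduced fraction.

Enumerate traces; 36 have nonzero weight after conditioning:
  (Y=0, U=0, Z=2, W=2, X=0) weight 3/280
  (Y=0, U=0, Z=2, W=2, X=1) weight 3/280
  (Y=0, U=0, Z=2, W=3, X=0) weight 1/70
  (Y=0, U=0, Z=2, W=3, X=1) weight 1/140
  (Y=0, U=0, Z=2, W=4, X=0) weight 3/280
  (Y=0, U=0, Z=2, W=4, X=1) weight 3/280
  (Y=0, U=0, Z=3, W=2, X=0) weight 3/280
  (Y=0, U=0, Z=3, W=2, X=1) weight 3/280
  (Y=0, U=3, Z=2, W=2, X=0) weight 1/70
  (Y=1, U=2, Z=2, W=2, X=0) weight 1/140
  … 26 more
Group by U:
  weight(U=0) = 9/70
  weight(U=2) = 3/35
  weight(U=3) = 6/35
Total weight = 9/70 + 3/35 + 6/35 = 27/70
P(U=0 | obs) = 9/70 / 27/70 = 1/3
P(U=2 | obs) = 3/35 / 27/70 = 2/9
P(U=3 | obs) = 6/35 / 27/70 = 4/9

P(U = 0 | obs) = 1/3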